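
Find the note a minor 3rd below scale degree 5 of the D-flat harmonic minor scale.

Scale degree 5 of Db harmonic minor is Ab.
A minor third (3 semitones) below Ab lands on the letter F, giving F.

F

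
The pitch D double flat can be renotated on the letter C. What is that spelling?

C

Plain C sits at the same pitch as Dbb, so on the letter C the same pitch needs a natural: C.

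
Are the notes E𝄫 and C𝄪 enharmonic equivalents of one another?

Yes

Ebb is pitch class 2; C## is pitch class 2.
All spellings map to pitch class 2, so they are enharmonically equivalent.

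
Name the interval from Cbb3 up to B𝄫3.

major seventh

The letter names run C→B, a span of 6 letter steps, so the interval is some kind of seventh.
Cbb to Bbb is 11 semitones. A major seventh is 11, so 11 makes it major.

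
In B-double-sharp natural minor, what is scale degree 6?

Degree 6 takes the letter 5 steps above B, which is G.
In natural minor, degree 6 sits 8 semitones above the tonic. B## + 8 semitones is pitch class 9, spelled on G as G##.

G##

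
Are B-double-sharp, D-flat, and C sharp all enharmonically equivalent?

Yes

B## = pitch class 1 and Db = pitch class 1 and C# = pitch class 1 — the same pitch class, so they are enharmonic equivalents.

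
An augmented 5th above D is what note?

D up a perfect fifth is A, so the target letter is A.
From D, an augmented fifth is 8 semitones up: A#.

A#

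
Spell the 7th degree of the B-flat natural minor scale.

Ab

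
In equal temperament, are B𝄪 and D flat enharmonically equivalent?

Yes

B## = pitch class 1 and Db = pitch class 1 — the same pitch class, so they are enharmonic equivalents.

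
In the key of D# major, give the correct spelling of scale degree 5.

A#

The D# major scale runs D# E# F## G# A# B# C##.
Degree 5 is A#.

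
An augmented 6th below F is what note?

F down a major sixth is Ab, so the target letter is A.
From F, an augmented sixth is 10 semitones down: Abb.

Abb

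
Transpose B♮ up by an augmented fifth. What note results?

F##

B up a perfect fifth is F#, so the target letter is F.
From B, an augmented fifth is 8 semitones up: F##.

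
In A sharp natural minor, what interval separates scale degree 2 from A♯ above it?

Scale degree 2 of A# natural minor is B#.
B# up to A#: letters B→A make it a seventh; 10 semitones makes it minor.

minor seventh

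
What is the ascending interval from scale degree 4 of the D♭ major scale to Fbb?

Scale degree 4 of Db major is Gb.
Gb up to Fbb: letters G→F make it a seventh; 9 semitones makes it diminished.

diminished seventh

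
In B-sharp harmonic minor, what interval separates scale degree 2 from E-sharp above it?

minor third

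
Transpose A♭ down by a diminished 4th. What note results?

A down a perfect fourth is E, so the target letter is E.
From Ab, a diminished fourth is 4 semitones down: E.

E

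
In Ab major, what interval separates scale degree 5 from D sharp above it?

augmented seventh

Scale degree 5 of Ab major is Eb.
Eb up to D#: letters E→D make it a seventh; 12 semitones makes it augmented.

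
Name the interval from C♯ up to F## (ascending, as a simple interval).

The letter names run C→F, a span of 3 letter steps, so the interval is some kind of fourth.
C# to F## is 6 semitones. A perfect fourth is 5, so 6 makes it augmented.

augmented fourth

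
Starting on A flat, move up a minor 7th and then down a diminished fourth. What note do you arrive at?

D

A minor seventh up from Ab is Gb (letter G, 10 semitones up).
A diminished fourth down from Gb is D (letter D, 4 semitones down).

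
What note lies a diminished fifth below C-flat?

F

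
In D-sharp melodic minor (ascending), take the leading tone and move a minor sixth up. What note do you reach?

The leading tone of D# melodic minor (ascending) is C##.
A minor sixth (8 semitones) above C## lands on the letter A, giving A#.

A#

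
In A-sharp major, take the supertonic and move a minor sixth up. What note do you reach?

G#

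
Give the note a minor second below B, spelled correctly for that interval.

A#

A second below B lands on the letter A.
A minor second spans 1 semitone, so B moves to pitch class 10. On the letter A that is A#.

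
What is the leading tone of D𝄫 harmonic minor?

Cb

Degree 7 takes the letter 6 steps above D, which is C.
In harmonic minor, degree 7 sits 11 semitones above the tonic. Dbb + 11 semitones is pitch class 11, spelled on C as Cb.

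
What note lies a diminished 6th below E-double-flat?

A sixth below E lands on the letter G.
A diminished sixth spans 7 semitones, so Ebb moves to pitch class 7. On the letter G that is G.

G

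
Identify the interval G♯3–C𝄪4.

augmented fourth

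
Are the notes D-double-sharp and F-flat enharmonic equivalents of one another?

Yes

D## is pitch class 4; Fb is pitch class 4.
All spellings map to pitch class 4, so they are enharmonically equivalent.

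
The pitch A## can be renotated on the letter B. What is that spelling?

Plain B sits at the same pitch as A##, so on the letter B the same pitch needs a natural: B.

B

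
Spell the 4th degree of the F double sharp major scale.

B#

The F## major scale runs F## G## A## B# C## D## E##.
Degree 4 is B#.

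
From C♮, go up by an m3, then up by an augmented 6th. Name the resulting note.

C#

A minor third up from C is Eb (letter E, 3 semitones up).
An augmented sixth up from Eb is C# (letter C, 10 semitones up).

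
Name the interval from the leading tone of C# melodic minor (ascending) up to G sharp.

minor sixth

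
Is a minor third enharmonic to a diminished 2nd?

No

A minor third spans 3 semitones; a diminished second spans 0.
The spans differ, so they are not enharmonic equivalents.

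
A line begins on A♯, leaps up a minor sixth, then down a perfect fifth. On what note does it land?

B

A minor sixth up from A# is F# (letter F, 8 semitones up).
A perfect fifth down from F# is B (letter B, 7 semitones down).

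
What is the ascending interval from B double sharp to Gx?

minor sixth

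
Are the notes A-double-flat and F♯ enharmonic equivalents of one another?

No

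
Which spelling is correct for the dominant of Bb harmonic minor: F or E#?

Each scale degree takes a distinct letter name. Degree 5 of a scale on B must use the letter F.
F and E# are enharmonically the same pitch, but only F uses the letter F, so it is the correct spelling here.

F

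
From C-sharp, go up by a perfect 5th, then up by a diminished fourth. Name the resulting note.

A perfect fifth up from C# is G# (letter G, 7 semitones up).
A diminished fourth up from G# is C (letter C, 4 semitones up).

C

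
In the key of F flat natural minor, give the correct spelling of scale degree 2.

The Fb natural minor scale runs Fb Gb Abb Bbb Cb Dbb Ebb.
Degree 2 is Gb.

Gb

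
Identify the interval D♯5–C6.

The letter names run D→C, a span of 6 letter steps, so the interval is some kind of seventh.
D# to C is 9 semitones. A major seventh is 11, so 9 makes it diminished.

diminished seventh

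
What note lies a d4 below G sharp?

D##

G down a perfect fourth is D, so the target letter is D.
From G#, a diminished fourth is 4 semitones down: D##.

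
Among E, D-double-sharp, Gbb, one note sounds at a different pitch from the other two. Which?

In 12-tone equal temperament, enharmonic equivalents share a pitch class. E is pitch class 4; D## is pitch class 4; Gbb is pitch class 5.
E and D## share pitch class 4, while Gbb is pitch class 5.

Gbb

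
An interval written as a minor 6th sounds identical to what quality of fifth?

augmented

A minor sixth spans 8 semitones.
A fifth spanning 8 semitones is augmented (the perfect fifth is 7).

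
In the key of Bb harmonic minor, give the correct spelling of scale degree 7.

The Bb harmonic minor scale runs Bb C Db Eb F Gb A.
Degree 7 is A.

A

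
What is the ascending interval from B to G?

minor sixth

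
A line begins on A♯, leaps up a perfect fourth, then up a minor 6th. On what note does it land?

B

A perfect fourth up from A# is D# (letter D, 5 semitones up).
A minor sixth up from D# is B (letter B, 8 semitones up).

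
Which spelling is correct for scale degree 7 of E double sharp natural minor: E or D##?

Each scale degree takes a distinct letter name. Degree 7 of a scale on E must use the letter D.
D## and E are enharmonically the same pitch, but only D## uses the letter D, so it is the correct spelling here.

D##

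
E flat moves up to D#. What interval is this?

The letter names run E→D, a span of 6 letter steps, so the interval is some kind of seventh.
Eb to D# is 12 semitones. A major seventh is 11, so 12 makes it augmented.

augmented seventh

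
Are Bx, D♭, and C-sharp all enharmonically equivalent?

B## is pitch class 1; Db is pitch class 1; C# is pitch class 1.
All spellings map to pitch class 1, so they are enharmonically equivalent.

Yes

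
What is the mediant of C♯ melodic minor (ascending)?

Degree 3 takes the letter 2 steps above C, which is E.
In melodic minor (ascending), degree 3 sits 3 semitones above the tonic. C# + 3 semitones is pitch class 4, spelled on E as E.

E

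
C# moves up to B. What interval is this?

minor seventh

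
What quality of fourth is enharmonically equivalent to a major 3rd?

diminished

A major third spans 4 semitones.
A fourth spanning 4 semitones is diminished (the perfect fourth is 5).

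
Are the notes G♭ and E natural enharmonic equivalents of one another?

Two spellings are enharmonically equivalent only if they share a pitch class.
Here Gb → 6, E → 4; 4 ≠ 6, so they are not.

No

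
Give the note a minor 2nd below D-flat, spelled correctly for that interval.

D down a major second is C, so the target letter is C.
From Db, a minor second is 1 semitone down: C.

C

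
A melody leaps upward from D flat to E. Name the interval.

Counting letters D–E gives a second.
Db→E = 3 semitones, 1 wider than the major second (2), so augmented.

augmented second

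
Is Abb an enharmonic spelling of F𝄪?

Abb is pitch class 7; F## is pitch class 7.
All spellings map to pitch class 7, so they are enharmonically equivalent.

Yes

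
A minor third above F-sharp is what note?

A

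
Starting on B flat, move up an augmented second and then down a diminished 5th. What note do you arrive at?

F##

An augmented second up from Bb is C# (letter C, 3 semitones up).
A diminished fifth down from C# is F## (letter F, 6 semitones down).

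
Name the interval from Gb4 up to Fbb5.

The letter names run G→F, a span of 6 letter steps, so the interval is some kind of seventh.
Gb to Fbb is 9 semitones. A major seventh is 11, so 9 makes it diminished.

diminished seventh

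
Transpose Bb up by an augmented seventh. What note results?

A#

B up a major seventh is A#, so the target letter is A.
From Bb, an augmented seventh is 12 semitones up: A#.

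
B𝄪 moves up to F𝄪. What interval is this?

diminished fifth

The letter names run B→F, a span of 4 letter steps, so the interval is some kind of fifth.
B## to F## is 6 semitones. A perfect fifth is 7, so 6 makes it diminished.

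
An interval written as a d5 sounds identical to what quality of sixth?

doubly diminished

A diminished fifth spans 6 semitones.
A sixth spanning 6 semitones is doubly diminished (the major sixth is 9).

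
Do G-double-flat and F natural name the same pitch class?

Gbb is pitch class 5; F is pitch class 5.
All spellings map to pitch class 5, so they are enharmonically equivalent.

Yes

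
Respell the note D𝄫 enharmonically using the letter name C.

Dbb is pitch class 0. The letter C alone is pitch class 0.
Pitch class 0 on C needs no accidental: C.

C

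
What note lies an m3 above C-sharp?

C up a major third is E, so the target letter is E.
From C#, a minor third is 3 semitones up: E.

E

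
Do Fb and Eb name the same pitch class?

Two spellings are enharmonically equivalent only if they share a pitch class.
Here Fb → 4, Eb → 3; 3 ≠ 4, so they are not.

No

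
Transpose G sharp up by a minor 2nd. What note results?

G up a major second is A, so the target letter is A.
From G#, a minor second is 1 semitone up: A.

A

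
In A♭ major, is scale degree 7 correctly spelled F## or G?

Each scale degree takes a distinct letter name. Degree 7 of a scale on A must use the letter G.
G and F## are enharmonically the same pitch, but only G uses the letter G, so it is the correct spelling here.

G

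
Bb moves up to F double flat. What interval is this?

The letter names run B→F, a span of 4 letter steps, so the interval is some kind of fifth.
Bb to Fbb is 5 semitones. A perfect fifth is 7, so 5 makes it doubly diminished.

doubly diminished fifth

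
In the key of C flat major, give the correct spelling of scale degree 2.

Db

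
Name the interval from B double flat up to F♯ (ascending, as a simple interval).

The letter names run B→F, a span of 4 letter steps, so the interval is some kind of fifth.
Bbb to F# is 9 semitones. A perfect fifth is 7, so 9 makes it doubly augmented.

doubly augmented fifth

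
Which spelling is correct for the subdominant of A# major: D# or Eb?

D#

Each scale degree takes a distinct letter name. Degree 4 of a scale on A must use the letter D.
D# and Eb are enharmonically the same pitch, but only D# uses the letter D, so it is the correct spelling here.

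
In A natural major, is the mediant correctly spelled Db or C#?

C#

Each scale degree takes a distinct letter name. Degree 3 of a scale on A must use the letter C.
C# and Db are enharmonically the same pitch, but only C# uses the letter C, so it is the correct spelling here.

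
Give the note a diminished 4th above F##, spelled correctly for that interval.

F up a perfect fourth is Bb, so the target letter is B.
From F##, a diminished fourth is 4 semitones up: B.

B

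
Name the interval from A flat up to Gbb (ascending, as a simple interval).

diminished seventh

Counting letters A–B–C–D–E–F–G gives a seventh.
Ab→Gbb = 9 semitones, 2 narrower than the major seventh (11), so diminished.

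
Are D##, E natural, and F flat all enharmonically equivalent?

D## is pitch class 4; E is pitch class 4; Fb is pitch class 4.
All spellings map to pitch class 4, so they are enharmonically equivalent.

Yes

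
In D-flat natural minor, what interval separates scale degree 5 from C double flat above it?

diminished third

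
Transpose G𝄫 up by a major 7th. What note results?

Fb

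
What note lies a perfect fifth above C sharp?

G#

C up a perfect fifth is G, so the target letter is G.
From C#, a perfect fifth is 7 semitones up: G#.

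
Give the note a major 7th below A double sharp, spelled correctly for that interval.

A down a major seventh is Bb, so the target letter is B.
From A##, a major seventh is 11 semitones down: B#.

B#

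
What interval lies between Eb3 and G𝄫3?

diminished third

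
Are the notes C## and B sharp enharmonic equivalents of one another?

Two spellings are enharmonically equivalent only if they share a pitch class.
Here C## → 2, B# → 0; 0 ≠ 2, so they are not.

No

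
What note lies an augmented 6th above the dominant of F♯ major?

A##

The dominant of F# major is C#.
An augmented sixth (10 semitones) above C# lands on the letter A, giving A##.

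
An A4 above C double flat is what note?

Fb

C up a perfect fourth is F, so the target letter is F.
From Cbb, an augmented fourth is 6 semitones up: Fb.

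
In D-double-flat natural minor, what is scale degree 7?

Degree 7 takes the letter 6 steps above D, which is C.
In natural minor, degree 7 sits 10 semitones above the tonic. Dbb + 10 semitones is pitch class 10, spelled on C as Cbb.

Cbb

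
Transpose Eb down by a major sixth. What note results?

E down a major sixth is G, so the target letter is G.
From Eb, a major sixth is 9 semitones down: Gb.

Gb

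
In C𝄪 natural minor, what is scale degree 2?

D##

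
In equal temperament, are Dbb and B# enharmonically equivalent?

Yes

Dbb is pitch class 0; B# is pitch class 0.
All spellings map to pitch class 0, so they are enharmonically equivalent.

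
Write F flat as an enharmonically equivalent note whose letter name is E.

E

Plain E sits at the same pitch as Fb, so on the letter E the same pitch needs a natural: E.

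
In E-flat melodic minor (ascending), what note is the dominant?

Degree 5 takes the letter 4 steps above E, which is B.
In melodic minor (ascending), degree 5 sits 7 semitones above the tonic. Eb + 7 semitones is pitch class 10, spelled on B as Bb.

Bb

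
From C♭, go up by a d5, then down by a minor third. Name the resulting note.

A diminished fifth up from Cb is Gbb (letter G, 6 semitones up).
A minor third down from Gbb is Ebb (letter E, 3 semitones down).

Ebb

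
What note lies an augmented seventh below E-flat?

A seventh below E lands on the letter F.
An augmented seventh spans 12 semitones, so Eb moves to pitch class 3. On the letter F that is Fbb.

Fbb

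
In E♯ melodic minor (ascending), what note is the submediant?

The E# melodic minor (ascending) scale runs E# F## G# A# B# C## D##.
Degree 6 is C##.

C##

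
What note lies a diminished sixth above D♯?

Bb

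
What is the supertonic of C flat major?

Db

The Cb major scale runs Cb Db Eb Fb Gb Ab Bb.
Degree 2 is Db.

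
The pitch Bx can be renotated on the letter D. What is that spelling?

Db

B## is pitch class 1. The letter D alone is pitch class 2.
To reach pitch class 1 from D requires an offset of -1 semitone, i.e. flat: Db.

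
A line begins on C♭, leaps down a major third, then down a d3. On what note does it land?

F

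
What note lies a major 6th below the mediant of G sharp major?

D#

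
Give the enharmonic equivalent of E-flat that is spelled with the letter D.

Plain D sits 1 semitone below Eb, so on the letter D the same pitch needs a sharp: D#.

D#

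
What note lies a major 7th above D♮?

C#

A seventh above D lands on the letter C.
A major seventh spans 11 semitones, so D moves to pitch class 1. On the letter C that is C#.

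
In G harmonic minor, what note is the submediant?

Eb

Degree 6 takes the letter 5 steps above G, which is E.
In harmonic minor, degree 6 sits 8 semitones above the tonic. G + 8 semitones is pitch class 3, spelled on E as Eb.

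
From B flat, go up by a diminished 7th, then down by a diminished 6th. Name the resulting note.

A diminished seventh up from Bb is Abb (letter A, 9 semitones up).
A diminished sixth down from Abb is C (letter C, 7 semitones down).

C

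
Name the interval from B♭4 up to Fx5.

doubly augmented fifth

The letter names run B→F, a span of 4 letter steps, so the interval is some kind of fifth.
Bb to F## is 9 semitones. A perfect fifth is 7, so 9 makes it doubly augmented.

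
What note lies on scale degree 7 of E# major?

The E# major scale runs E# F## G## A# B# C## D##.
Degree 7 is D##.

D##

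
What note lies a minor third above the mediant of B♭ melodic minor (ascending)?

The mediant of Bb melodic minor (ascending) is Db.
A minor third (3 semitones) above Db lands on the letter F, giving Fb.

Fb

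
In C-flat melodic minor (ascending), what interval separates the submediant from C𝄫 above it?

diminished third

The submediant of Cb melodic minor (ascending) is Ab.
Ab up to Cbb: letters A→C make it a third; 2 semitones makes it diminished.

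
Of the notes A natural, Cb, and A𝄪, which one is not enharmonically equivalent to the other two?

A

In 12-tone equal temperament, enharmonic equivalents share a pitch class. A is pitch class 9; Cb is pitch class 11; A## is pitch class 11.
Cb and A## share pitch class 11, while A is pitch class 9.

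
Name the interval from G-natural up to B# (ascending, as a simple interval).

augmented third

The letter names run G→B, a span of 2 letter steps, so the interval is some kind of third.
G to B# is 5 semitones. A major third is 4, so 5 makes it augmented.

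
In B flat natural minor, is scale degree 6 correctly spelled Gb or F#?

Gb

Each scale degree takes a distinct letter name. Degree 6 of a scale on B must use the letter G.
Gb and F# are enharmonically the same pitch, but only Gb uses the letter G, so it is the correct spelling here.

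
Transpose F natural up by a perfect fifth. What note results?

C

A fifth above F lands on the letter C.
A perfect fifth spans 7 semitones, so F moves to pitch class 0. On the letter C that is C.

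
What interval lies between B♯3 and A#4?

Counting letters B–C–D–E–F–G–A gives a seventh.
B#→A# = 10 semitones, 1 narrower than the major seventh (11), so minor.

minor seventh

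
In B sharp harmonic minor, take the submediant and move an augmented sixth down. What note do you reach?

The submediant of B# harmonic minor is G#.
An augmented sixth (10 semitones) below G# lands on the letter B, giving Bb.

Bb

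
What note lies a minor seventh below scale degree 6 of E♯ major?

D##

Scale degree 6 of E# major is C##.
A minor seventh (10 semitones) below C## lands on the letter D, giving D##.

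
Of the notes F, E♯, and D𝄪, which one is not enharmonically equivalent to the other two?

D##

In 12-tone equal temperament, enharmonic equivalents share a pitch class. F is pitch class 5; E# is pitch class 5; D## is pitch class 4.
F and E# share pitch class 5, while D## is pitch class 4.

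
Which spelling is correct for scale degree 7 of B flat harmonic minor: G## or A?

A

Each scale degree takes a distinct letter name. Degree 7 of a scale on B must use the letter A.
A and G## are enharmonically the same pitch, but only A uses the letter A, so it is the correct spelling here.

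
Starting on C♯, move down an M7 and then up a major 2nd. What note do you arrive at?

A major seventh down from C# is D (letter D, 11 semitones down).
A major second up from D is E (letter E, 2 semitones up).

E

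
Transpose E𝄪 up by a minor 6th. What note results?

C##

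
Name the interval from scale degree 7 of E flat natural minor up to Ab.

perfect fifth

Scale degree 7 of Eb natural minor is Db.
Db up to Ab: letters D→A make it a fifth; 7 semitones makes it perfect.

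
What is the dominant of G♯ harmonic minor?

Degree 5 takes the letter 4 steps above G, which is D.
In harmonic minor, degree 5 sits 7 semitones above the tonic. G# + 7 semitones is pitch class 3, spelled on D as D#.

D#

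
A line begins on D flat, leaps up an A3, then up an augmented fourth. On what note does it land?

B#

An augmented third up from Db is F# (letter F, 5 semitones up).
An augmented fourth up from F# is B# (letter B, 6 semitones up).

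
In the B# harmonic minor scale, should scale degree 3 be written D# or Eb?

Each scale degree takes a distinct letter name. Degree 3 of a scale on B must use the letter D.
D# and Eb are enharmonically the same pitch, but only D# uses the letter D, so it is the correct spelling here.

D#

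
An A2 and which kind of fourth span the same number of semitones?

An augmented second spans 3 semitones.
A fourth spanning 3 semitones is doubly diminished (the perfect fourth is 5).

doubly diminished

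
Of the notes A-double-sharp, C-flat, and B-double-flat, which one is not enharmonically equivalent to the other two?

Bbb

In 12-tone equal temperament, enharmonic equivalents share a pitch class. A## is pitch class 11; Cb is pitch class 11; Bbb is pitch class 9.
A## and Cb share pitch class 11, while Bbb is pitch class 9.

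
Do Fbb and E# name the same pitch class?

Two spellings are enharmonically equivalent only if they share a pitch class.
Here Fbb → 3, E# → 5; 3 ≠ 5, so they are not.

No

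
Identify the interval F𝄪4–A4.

The letter names run F→A, a span of 2 letter steps, so the interval is some kind of third.
F## to A is 2 semitones. A major third is 4, so 2 makes it diminished.

diminished third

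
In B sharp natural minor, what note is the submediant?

G#

Degree 6 takes the letter 5 steps above B, which is G.
In natural minor, degree 6 sits 8 semitones above the tonic. B# + 8 semitones is pitch class 8, spelled on G as G#.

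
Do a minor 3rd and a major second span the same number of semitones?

No

A minor third spans 3 semitones; a major second spans 2.
The spans differ, so they are not enharmonic equivalents.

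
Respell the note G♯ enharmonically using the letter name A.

Plain A sits 1 semitone above G#, so on the letter A the same pitch needs a flat: Ab.

Ab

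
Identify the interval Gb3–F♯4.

Counting letters G–A–B–C–D–E–F gives a seventh.
Gb→F# = 12 semitones, 1 wider than the major seventh (11), so augmented.

augmented seventh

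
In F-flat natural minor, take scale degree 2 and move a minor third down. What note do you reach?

Scale degree 2 of Fb natural minor is Gb.
A minor third (3 semitones) below Gb lands on the letter E, giving Eb.

Eb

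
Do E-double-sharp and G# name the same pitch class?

No

E## is pitch class 6; G# is pitch class 8.
The pitch classes differ (6 vs. 8), so they are not enharmonic equivalents.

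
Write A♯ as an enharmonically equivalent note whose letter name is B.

Bb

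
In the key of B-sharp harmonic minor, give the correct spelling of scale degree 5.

F##

The B# harmonic minor scale runs B# C## D# E# F## G# A##.
Degree 5 is F##.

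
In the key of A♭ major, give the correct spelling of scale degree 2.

The Ab major scale runs Ab Bb C Db Eb F G.
Degree 2 is Bb.

Bb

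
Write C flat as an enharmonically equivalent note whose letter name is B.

Cb is pitch class 11. The letter B alone is pitch class 11.
Pitch class 11 on B needs no accidental: B.

B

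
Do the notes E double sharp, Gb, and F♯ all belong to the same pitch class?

E## is pitch class 6; Gb is pitch class 6; F# is pitch class 6.
All spellings map to pitch class 6, so they are enharmonically equivalent.

Yes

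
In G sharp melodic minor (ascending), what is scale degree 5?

Degree 5 takes the letter 4 steps above G, which is D.
In melodic minor (ascending), degree 5 sits 7 semitones above the tonic. G# + 7 semitones is pitch class 3, spelled on D as D#.

D#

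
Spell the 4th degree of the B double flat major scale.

Ebb

Degree 4 takes the letter 3 steps above B, which is E.
In major, degree 4 sits 5 semitones above the tonic. Bbb + 5 semitones is pitch class 2, spelled on E as Ebb.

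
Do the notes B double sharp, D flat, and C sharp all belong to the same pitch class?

Yes

B## = pitch class 1 and Db = pitch class 1 and C# = pitch class 1 — the same pitch class, so they are enharmonic equivalents.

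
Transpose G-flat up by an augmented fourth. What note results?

C

G up a perfect fourth is C, so the target letter is C.
From Gb, an augmented fourth is 6 semitones up: C.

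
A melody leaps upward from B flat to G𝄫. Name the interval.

Counting letters B–C–D–E–F–G gives a sixth.
Bb→Gbb = 7 semitones, 2 narrower than the major sixth (9), so diminished.

diminished sixth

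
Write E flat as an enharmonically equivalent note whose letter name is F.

Fbb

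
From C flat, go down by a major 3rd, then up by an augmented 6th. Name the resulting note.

F

A major third down from Cb is Abb (letter A, 4 semitones down).
An augmented sixth up from Abb is F (letter F, 10 semitones up).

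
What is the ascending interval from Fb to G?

augmented second

Counting letters F–G gives a second.
Fb→G = 3 semitones, 1 wider than the major second (2), so augmented.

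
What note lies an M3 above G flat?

Bb

A third above G lands on the letter B.
A major third spans 4 semitones, so Gb moves to pitch class 10. On the letter B that is Bb.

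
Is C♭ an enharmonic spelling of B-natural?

Yes

Cb = pitch class 11 and B = pitch class 11 — the same pitch class, so they are enharmonic equivalents.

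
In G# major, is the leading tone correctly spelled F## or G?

Each scale degree takes a distinct letter name. Degree 7 of a scale on G must use the letter F.
F## and G are enharmonically the same pitch, but only F## uses the letter F, so it is the correct spelling here.

F##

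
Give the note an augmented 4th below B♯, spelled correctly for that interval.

F#

A fourth below B lands on the letter F.
An augmented fourth spans 6 semitones, so B# moves to pitch class 6. On the letter F that is F#.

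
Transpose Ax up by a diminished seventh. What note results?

A seventh above A lands on the letter G.
A diminished seventh spans 9 semitones, so A## moves to pitch class 8. On the letter G that is G#.

G#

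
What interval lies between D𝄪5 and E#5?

minor second

Counting letters D–E gives a second.
D##→E# = 1 semitone, 1 narrower than the major second (2), so minor.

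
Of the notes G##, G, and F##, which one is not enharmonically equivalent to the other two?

In 12-tone equal temperament, enharmonic equivalents share a pitch class. G## is pitch class 9; G is pitch class 7; F## is pitch class 7.
G and F## share pitch class 7, while G## is pitch class 9.

G##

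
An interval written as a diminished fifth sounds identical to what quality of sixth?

doubly diminished

A diminished fifth spans 6 semitones.
A sixth spanning 6 semitones is doubly diminished (the major sixth is 9).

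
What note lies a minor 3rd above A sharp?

C#

A up a major third is C#, so the target letter is C.
From A#, a minor third is 3 semitones up: C#.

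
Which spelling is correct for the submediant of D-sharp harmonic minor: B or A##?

Each scale degree takes a distinct letter name. Degree 6 of a scale on D must use the letter B.
B and A## are enharmonically the same pitch, but only B uses the letter B, so it is the correct spelling here.

B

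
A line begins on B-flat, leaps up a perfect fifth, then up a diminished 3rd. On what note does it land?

Abb

A perfect fifth up from Bb is F (letter F, 7 semitones up).
A diminished third up from F is Abb (letter A, 2 semitones up).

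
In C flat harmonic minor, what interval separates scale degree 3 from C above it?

Scale degree 3 of Cb harmonic minor is Ebb.
Ebb up to C: letters E→C make it a sixth; 10 semitones makes it augmented.

augmented sixth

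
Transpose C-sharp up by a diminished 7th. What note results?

Bb

C up a major seventh is B, so the target letter is B.
From C#, a diminished seventh is 9 semitones up: Bb.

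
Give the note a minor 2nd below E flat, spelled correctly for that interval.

A second below E lands on the letter D.
A minor second spans 1 semitone, so Eb moves to pitch class 2. On the letter D that is D.

D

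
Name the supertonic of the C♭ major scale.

Degree 2 takes the letter 1 step above C, which is D.
In major, degree 2 sits 2 semitones above the tonic. Cb + 2 semitones is pitch class 1, spelled on D as Db.

Db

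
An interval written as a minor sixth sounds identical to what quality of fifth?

augmented

A minor sixth spans 8 semitones.
A fifth spanning 8 semitones is augmented (the perfect fifth is 7).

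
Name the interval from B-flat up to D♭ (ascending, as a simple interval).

minor third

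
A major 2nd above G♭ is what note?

G up a major second is A, so the target letter is A.
From Gb, a major second is 2 semitones up: Ab.

Ab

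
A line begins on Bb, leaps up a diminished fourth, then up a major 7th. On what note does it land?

Db

A diminished fourth up from Bb is Ebb (letter E, 4 semitones up).
A major seventh up from Ebb is Db (letter D, 11 semitones up).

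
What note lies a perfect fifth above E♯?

A fifth above E lands on the letter B.
A perfect fifth spans 7 semitones, so E# moves to pitch class 0. On the letter B that is B#.

B#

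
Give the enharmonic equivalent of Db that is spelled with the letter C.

Plain C sits 1 semitone below Db, so on the letter C the same pitch needs a sharp: C#.

C#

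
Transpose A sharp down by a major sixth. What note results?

A down a major sixth is C, so the target letter is C.
From A#, a major sixth is 9 semitones down: C#.

C#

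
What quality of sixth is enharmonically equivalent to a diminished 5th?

doubly diminished

A diminished fifth spans 6 semitones.
A sixth spanning 6 semitones is doubly diminished (the major sixth is 9).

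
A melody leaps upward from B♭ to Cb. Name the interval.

minor second

The letter names run B→C, a span of 1 letter step, so the interval is some kind of second.
Bb to Cb is 1 semitone. A major second is 2, so 1 makes it minor.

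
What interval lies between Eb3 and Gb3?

minor third

The letter names run E→G, a span of 2 letter steps, so the interval is some kind of third.
Eb to Gb is 3 semitones. A major third is 4, so 3 makes it minor.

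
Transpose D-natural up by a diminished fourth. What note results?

Gb

A fourth above D lands on the letter G.
A diminished fourth spans 4 semitones, so D moves to pitch class 6. On the letter G that is Gb.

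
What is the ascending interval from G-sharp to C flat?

doubly diminished fourth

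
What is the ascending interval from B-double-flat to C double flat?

minor second

Counting letters B–C gives a second.
Bbb→Cbb = 1 semitone, 1 narrower than the major second (2), so minor.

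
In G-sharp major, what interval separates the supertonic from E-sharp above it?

perfect fifth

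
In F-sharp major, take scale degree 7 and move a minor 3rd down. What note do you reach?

Scale degree 7 of F# major is E#.
A minor third (3 semitones) below E# lands on the letter C, giving C##.

C##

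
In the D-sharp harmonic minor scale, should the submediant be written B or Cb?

B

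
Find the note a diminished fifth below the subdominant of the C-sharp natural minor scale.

The subdominant of C# natural minor is F#.
A diminished fifth (6 semitones) below F# lands on the letter B, giving B#.

B#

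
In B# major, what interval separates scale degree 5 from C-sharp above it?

Scale degree 5 of B# major is F##.
F## up to C#: letters F→C make it a fifth; 6 semitones makes it diminished.

diminished fifth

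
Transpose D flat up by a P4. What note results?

D up a perfect fourth is G, so the target letter is G.
From Db, a perfect fourth is 5 semitones up: Gb.

Gb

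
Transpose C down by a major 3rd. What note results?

C down a major third is Ab, so the target letter is A.
From C, a major third is 4 semitones down: Ab.

Ab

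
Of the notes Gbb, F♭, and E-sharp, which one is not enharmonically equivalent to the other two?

In 12-tone equal temperament, enharmonic equivalents share a pitch class. Gbb is pitch class 5; Fb is pitch class 4; E# is pitch class 5.
Gbb and E# share pitch class 5, while Fb is pitch class 4.

Fb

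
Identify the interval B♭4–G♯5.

augmented sixth

Counting letters B–C–D–E–F–G gives a sixth.
Bb→G# = 10 semitones, 1 wider than the major sixth (9), so augmented.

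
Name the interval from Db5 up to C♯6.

augmented seventh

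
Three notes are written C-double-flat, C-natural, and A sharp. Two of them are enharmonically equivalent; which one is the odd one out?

C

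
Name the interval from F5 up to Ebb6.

diminished seventh

The letter names run F→E, a span of 6 letter steps, so the interval is some kind of seventh.
F to Ebb is 9 semitones. A major seventh is 11, so 9 makes it diminished.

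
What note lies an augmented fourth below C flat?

A fourth below C lands on the letter G.
An augmented fourth spans 6 semitones, so Cb moves to pitch class 5. On the letter G that is Gbb.

Gbb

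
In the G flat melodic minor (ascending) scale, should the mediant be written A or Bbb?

Each scale degree takes a distinct letter name. Degree 3 of a scale on G must use the letter B.
Bbb and A are enharmonically the same pitch, but only Bbb uses the letter B, so it is the correct spelling here.

Bbb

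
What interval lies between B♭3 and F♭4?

The letter names run B→F, a span of 4 letter steps, so the interval is some kind of fifth.
Bb to Fb is 6 semitones. A perfect fifth is 7, so 6 makes it diminished.

diminished fifth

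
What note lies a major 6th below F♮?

A sixth below F lands on the letter A.
A major sixth spans 9 semitones, so F moves to pitch class 8. On the letter A that is Ab.

Ab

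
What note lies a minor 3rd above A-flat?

Cb

A third above A lands on the letter C.
A minor third spans 3 semitones, so Ab moves to pitch class 11. On the letter C that is Cb.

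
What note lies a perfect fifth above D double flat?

Abb

A fifth above D lands on the letter A.
A perfect fifth spans 7 semitones, so Dbb moves to pitch class 7. On the letter A that is Abb.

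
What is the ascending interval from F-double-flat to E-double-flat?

major seventh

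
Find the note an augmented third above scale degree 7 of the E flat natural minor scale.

Scale degree 7 of Eb natural minor is Db.
An augmented third (5 semitones) above Db lands on the letter F, giving F#.

F#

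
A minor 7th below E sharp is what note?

E down a major seventh is F, so the target letter is F.
From E#, a minor seventh is 10 semitones down: F##.

F##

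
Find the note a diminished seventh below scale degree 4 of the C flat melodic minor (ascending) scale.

G

Scale degree 4 of Cb melodic minor (ascending) is Fb.
A diminished seventh (9 semitones) below Fb lands on the letter G, giving G.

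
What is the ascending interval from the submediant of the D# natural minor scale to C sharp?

major second

The submediant of D# natural minor is B.
B up to C#: letters B→C make it a second; 2 semitones makes it major.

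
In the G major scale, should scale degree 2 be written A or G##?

A

Each scale degree takes a distinct letter name. Degree 2 of a scale on G must use the letter A.
A and G## are enharmonically the same pitch, but only A uses the letter A, so it is the correct spelling here.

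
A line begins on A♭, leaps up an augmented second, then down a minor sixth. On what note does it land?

D#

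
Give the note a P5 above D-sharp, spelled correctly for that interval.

D up a perfect fifth is A, so the target letter is A.
From D#, a perfect fifth is 7 semitones up: A#.

A#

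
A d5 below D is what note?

D down a perfect fifth is G, so the target letter is G.
From D, a diminished fifth is 6 semitones down: G#.

G#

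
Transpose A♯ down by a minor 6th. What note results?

C##

A down a major sixth is C, so the target letter is C.
From A#, a minor sixth is 8 semitones down: C##.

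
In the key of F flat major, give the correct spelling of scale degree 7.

Eb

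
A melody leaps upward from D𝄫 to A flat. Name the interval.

augmented fifth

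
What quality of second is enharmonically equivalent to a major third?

A major third spans 4 semitones.
A second spanning 4 semitones is doubly augmented (the major second is 2).

doubly augmented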